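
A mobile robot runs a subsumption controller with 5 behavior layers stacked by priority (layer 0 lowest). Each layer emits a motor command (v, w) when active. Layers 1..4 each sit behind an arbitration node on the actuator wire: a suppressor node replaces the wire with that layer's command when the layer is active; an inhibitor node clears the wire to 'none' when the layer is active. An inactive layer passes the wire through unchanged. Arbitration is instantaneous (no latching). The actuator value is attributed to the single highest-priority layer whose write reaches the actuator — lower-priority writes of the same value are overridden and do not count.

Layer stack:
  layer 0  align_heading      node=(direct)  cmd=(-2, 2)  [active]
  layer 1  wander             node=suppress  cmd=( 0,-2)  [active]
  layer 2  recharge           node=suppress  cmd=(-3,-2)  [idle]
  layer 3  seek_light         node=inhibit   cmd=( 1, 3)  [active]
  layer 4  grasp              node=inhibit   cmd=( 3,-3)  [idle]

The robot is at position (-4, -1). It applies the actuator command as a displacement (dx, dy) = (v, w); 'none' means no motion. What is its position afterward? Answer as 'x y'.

-4 -1

[0] align_heading on; wire := (-2, 2)
[1] wander on (suppress); wire := (0, -2)
[2] recharge off; pass (0, -2)
[3] seek_light on (inhibit); wire := none
[4] grasp off; pass none
output none
position: (-4, -1) + none = (-4, -1)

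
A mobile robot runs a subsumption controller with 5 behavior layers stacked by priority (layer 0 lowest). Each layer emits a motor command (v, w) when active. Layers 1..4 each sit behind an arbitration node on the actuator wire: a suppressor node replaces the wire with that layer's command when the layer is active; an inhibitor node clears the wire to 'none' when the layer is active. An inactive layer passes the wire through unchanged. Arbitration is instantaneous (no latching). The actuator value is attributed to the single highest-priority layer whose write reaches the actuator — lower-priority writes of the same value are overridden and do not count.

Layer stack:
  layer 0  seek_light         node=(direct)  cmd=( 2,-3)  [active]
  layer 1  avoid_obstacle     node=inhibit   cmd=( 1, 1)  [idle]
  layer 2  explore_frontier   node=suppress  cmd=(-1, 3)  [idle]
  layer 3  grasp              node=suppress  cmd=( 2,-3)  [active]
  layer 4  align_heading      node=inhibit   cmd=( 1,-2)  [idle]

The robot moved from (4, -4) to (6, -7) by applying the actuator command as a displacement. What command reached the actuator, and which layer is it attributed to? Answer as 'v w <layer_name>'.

2 -3 grasp

displacement = (6, -7) − (4, -4) = (2, -3)
layer 0 (seek_light) active — direct: (2, -3)
layer 1 (avoid_obstacle) idle — unchanged: (2, -3)
layer 2 (explore_frontier) idle — unchanged: (2, -3)
layer 3 (grasp) active — suppresses: (2, -3)
layer 4 (align_heading) idle — unchanged: (2, -3)
→ actuator (2, -3) — from layer 3 (grasp)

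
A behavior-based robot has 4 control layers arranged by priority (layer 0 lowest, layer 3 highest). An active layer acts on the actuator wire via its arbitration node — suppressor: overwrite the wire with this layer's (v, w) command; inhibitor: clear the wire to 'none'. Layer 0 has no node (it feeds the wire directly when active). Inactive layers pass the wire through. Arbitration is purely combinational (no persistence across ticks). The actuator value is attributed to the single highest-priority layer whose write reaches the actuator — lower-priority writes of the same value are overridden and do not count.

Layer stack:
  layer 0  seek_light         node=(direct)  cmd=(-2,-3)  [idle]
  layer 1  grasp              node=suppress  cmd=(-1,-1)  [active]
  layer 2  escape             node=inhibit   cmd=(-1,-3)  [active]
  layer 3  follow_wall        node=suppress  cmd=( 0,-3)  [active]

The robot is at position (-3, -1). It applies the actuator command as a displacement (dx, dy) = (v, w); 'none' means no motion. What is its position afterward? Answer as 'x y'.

-3 -4

layer 0 (seek_light) idle — none
layer 1 (grasp) active — suppresses: (-1, -1)
layer 2 (escape) active — inhibits: none
layer 3 (follow_wall) active — suppresses: (0, -3)
→ actuator (0, -3)
position: (-3, -1) + (0, -3) = (-3, -4)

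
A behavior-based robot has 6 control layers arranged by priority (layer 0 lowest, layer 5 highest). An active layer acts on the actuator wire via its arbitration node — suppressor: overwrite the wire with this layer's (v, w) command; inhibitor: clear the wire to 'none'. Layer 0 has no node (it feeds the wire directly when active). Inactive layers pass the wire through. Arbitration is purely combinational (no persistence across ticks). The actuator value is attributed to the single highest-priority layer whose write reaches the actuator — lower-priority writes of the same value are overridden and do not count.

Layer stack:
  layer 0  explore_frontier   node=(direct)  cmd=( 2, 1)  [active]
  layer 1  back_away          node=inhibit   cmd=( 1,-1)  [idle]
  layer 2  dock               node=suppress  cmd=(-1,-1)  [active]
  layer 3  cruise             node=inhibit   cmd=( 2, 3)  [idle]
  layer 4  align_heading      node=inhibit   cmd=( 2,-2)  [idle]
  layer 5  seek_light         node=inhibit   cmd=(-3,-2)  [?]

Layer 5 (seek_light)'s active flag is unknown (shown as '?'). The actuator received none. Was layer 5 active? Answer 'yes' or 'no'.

If layer 5 is active=yes:
  actuator would be none
If layer 5 is active=no:
  actuator would be (-1, -1)
Observed none, so layer 5 was active.

yes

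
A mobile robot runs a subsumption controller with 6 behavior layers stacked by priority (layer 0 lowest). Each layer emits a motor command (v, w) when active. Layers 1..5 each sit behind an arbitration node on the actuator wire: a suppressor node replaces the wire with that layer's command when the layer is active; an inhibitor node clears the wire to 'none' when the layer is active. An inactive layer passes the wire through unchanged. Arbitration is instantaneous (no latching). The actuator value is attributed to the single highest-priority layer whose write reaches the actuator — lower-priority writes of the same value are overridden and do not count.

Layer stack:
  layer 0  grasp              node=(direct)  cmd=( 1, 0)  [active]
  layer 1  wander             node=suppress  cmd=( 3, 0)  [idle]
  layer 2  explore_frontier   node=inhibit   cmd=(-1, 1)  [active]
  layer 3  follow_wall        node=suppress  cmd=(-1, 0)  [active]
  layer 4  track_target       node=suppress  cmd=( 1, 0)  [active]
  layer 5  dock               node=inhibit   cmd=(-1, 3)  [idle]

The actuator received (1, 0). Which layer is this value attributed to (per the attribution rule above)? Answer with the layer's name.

layer 0 (grasp) active — direct: (1, 0)
layer 1 (wander) idle — unchanged: (1, 0)
layer 2 (explore_frontier) active — inhibits: none
layer 3 (follow_wall) active — suppresses: (-1, 0)
layer 4 (track_target) active — suppresses: (1, 0)
layer 5 (dock) idle — unchanged: (1, 0)
→ actuator (1, 0)
last writer: layer 4 = track_target

track_target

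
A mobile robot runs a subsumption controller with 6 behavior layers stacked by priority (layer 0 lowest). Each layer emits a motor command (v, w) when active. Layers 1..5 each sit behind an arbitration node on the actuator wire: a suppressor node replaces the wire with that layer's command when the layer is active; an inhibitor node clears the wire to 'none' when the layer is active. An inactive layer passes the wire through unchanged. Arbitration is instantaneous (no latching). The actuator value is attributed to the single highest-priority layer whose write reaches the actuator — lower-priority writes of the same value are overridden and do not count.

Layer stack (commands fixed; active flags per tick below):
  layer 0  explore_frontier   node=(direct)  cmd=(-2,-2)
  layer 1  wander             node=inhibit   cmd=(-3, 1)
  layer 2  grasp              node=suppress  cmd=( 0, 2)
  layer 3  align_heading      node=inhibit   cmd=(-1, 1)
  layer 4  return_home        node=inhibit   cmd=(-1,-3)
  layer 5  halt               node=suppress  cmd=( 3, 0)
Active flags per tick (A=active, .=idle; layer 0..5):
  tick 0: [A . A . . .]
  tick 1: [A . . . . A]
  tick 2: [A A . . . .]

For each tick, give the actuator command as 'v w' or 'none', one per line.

tick 0:
  [0] explore_frontier on; wire := (-2, -2)
  [1] wander off; pass (-2, -2)
  [2] grasp on (suppress); wire := (0, 2)
  [3] align_heading off; pass (0, 2)
  [4] return_home off; pass (0, 2)
  [5] halt off; pass (0, 2)
  output (0, 2)
tick 1:
  [0] explore_frontier on; wire := (-2, -2)
  [1] wander off; pass (-2, -2)
  [2] grasp off; pass (-2, -2)
  [3] align_heading off; pass (-2, -2)
  [4] return_home off; pass (-2, -2)
  [5] halt on (suppress); wire := (3, 0)
  output (3, 0)
tick 2:
  [0] explore_frontier on; wire := (-2, -2)
  [1] wander on (inhibit); wire := none
  [2] grasp off; pass none
  [3] align_heading off; pass none
  [4] return_home off; pass none
  [5] halt off; pass none
  output none

0 2
3 0
none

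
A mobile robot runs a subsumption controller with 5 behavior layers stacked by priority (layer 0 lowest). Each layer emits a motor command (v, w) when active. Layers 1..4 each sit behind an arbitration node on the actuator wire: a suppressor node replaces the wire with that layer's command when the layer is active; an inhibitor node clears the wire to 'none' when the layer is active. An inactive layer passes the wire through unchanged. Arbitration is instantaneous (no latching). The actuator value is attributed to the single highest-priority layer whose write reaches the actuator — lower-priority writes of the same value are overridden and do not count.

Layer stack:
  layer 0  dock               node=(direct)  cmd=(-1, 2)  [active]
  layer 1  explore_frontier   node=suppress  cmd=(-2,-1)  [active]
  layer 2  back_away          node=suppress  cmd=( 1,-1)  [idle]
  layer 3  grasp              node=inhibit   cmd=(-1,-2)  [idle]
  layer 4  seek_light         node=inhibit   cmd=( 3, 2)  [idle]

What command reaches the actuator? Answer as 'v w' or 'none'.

L0 dock: active, feeds wire = (-1, 2)
L1 explore_frontier: active, suppressor → wire = (-2, -1)
L2 back_away: idle → wire stays (-2, -1)
L3 grasp: idle → wire stays (-2, -1)
L4 seek_light: idle → wire stays (-2, -1)
actuator = (-2, -1)

-2 -1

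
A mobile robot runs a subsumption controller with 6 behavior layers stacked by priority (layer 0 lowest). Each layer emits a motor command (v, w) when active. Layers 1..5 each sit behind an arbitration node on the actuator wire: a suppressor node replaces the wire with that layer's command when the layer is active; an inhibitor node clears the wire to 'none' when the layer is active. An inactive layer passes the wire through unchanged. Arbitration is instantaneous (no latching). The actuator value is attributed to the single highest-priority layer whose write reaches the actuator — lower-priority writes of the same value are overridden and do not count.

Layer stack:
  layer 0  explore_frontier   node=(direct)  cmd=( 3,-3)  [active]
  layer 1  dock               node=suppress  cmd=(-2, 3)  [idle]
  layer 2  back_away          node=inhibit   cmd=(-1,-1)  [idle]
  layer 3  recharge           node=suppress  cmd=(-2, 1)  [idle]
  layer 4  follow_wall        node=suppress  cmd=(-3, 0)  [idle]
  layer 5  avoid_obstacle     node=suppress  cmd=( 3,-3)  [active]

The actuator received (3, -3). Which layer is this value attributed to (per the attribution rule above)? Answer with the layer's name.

avoid_obstacle

[0] explore_frontier on; wire := (3, -3)
[1] dock off; pass (3, -3)
[2] back_away off; pass (3, -3)
[3] recharge off; pass (3, -3)
[4] follow_wall off; pass (3, -3)
[5] avoid_obstacle on (suppress); wire := (3, -3)
output (3, -3)
last writer: layer 5 = avoid_obstacle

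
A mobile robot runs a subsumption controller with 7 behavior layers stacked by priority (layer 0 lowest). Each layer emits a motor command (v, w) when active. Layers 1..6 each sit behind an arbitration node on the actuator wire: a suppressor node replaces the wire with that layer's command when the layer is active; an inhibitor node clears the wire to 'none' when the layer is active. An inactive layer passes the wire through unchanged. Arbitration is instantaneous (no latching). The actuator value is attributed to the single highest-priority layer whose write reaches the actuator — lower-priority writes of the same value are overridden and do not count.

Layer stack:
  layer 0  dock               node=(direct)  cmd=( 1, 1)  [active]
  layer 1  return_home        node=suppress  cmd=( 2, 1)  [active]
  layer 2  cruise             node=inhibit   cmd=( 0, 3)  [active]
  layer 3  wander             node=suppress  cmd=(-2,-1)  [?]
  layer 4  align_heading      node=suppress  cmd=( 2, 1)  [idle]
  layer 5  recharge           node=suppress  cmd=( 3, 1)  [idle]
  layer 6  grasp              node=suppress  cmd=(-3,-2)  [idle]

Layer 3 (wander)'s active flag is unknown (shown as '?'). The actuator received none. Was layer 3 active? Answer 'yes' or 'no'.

If layer 3 is active=yes:
  actuator would be (-2, -1)
If layer 3 is active=no:
  actuator would be none
Observed none, so layer 3 was idle.

no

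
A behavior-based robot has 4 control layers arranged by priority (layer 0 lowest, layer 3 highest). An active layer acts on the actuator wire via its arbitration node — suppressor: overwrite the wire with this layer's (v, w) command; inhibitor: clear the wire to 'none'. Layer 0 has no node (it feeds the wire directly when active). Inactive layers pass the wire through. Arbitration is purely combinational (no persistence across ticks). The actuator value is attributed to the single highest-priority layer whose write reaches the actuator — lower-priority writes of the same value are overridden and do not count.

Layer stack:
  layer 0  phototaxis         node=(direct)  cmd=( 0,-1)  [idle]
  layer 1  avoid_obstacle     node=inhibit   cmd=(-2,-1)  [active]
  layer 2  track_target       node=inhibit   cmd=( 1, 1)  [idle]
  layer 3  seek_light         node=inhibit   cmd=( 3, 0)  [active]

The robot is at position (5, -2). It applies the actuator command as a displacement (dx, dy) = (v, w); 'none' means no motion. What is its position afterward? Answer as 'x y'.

5 -2

[0] phototaxis off; wire := none
[1] avoid_obstacle on (inhibit); wire := none
[2] track_target off; pass none
[3] seek_light on (inhibit); wire := none
output none
position: (5, -2) + none = (5, -2)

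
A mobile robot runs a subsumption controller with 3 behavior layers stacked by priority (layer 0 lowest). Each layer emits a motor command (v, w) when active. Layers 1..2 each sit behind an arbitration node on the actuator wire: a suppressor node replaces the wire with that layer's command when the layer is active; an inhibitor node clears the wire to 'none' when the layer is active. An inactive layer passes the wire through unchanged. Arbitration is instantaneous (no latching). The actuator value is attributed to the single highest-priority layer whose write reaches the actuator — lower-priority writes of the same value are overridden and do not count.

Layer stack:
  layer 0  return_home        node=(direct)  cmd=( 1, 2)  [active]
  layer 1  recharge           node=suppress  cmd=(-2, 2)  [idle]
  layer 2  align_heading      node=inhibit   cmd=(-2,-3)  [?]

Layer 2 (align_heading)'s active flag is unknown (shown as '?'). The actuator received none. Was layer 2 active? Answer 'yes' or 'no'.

If layer 2 is active=yes:
  actuator would be none
If layer 2 is active=no:
  actuator would be (1, 2)
Observed none, so layer 2 was active.

yes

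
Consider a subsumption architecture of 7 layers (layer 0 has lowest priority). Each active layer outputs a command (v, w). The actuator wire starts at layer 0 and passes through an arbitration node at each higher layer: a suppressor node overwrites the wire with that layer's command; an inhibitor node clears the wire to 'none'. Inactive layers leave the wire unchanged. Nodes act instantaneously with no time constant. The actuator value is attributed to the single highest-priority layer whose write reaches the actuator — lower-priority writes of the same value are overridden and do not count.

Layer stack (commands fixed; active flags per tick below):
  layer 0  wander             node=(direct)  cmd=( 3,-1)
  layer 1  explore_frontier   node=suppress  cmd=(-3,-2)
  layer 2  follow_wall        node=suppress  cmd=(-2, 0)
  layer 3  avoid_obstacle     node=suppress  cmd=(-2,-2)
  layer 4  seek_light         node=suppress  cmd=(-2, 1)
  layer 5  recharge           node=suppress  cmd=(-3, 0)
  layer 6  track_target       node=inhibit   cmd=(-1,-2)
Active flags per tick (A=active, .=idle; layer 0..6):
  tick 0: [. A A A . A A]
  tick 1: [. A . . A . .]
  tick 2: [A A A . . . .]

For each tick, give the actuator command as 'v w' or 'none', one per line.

tick 0:
  layer 0 (wander) idle — none
  layer 1 (explore_frontier) active — suppresses: (-3, -2)
  layer 2 (follow_wall) active — suppresses: (-2, 0)
  layer 3 (avoid_obstacle) active — suppresses: (-2, -2)
  layer 4 (seek_light) idle — unchanged: (-2, -2)
  layer 5 (recharge) active — suppresses: (-3, 0)
  layer 6 (track_target) active — inhibits: none
  → actuator none
tick 1:
  layer 0 (wander) idle — none
  layer 1 (explore_frontier) active — suppresses: (-3, -2)
  layer 2 (follow_wall) idle — unchanged: (-3, -2)
  layer 3 (avoid_obstacle) idle — unchanged: (-3, -2)
  layer 4 (seek_light) active — suppresses: (-2, 1)
  layer 5 (recharge) idle — unchanged: (-2, 1)
  layer 6 (track_target) idle — unchanged: (-2, 1)
  → actuator (-2, 1)
tick 2:
  layer 0 (wander) active — direct: (3, -1)
  layer 1 (explore_frontier) active — suppresses: (-3, -2)
  layer 2 (follow_wall) active — suppresses: (-2, 0)
  layer 3 (avoid_obstacle) idle — unchanged: (-2, 0)
  layer 4 (seek_light) idle — unchanged: (-2, 0)
  layer 5 (recharge) idle — unchanged: (-2, 0)
  layer 6 (track_target) idle — unchanged: (-2, 0)
  → actuator (-2, 0)

none
-2 1
-2 0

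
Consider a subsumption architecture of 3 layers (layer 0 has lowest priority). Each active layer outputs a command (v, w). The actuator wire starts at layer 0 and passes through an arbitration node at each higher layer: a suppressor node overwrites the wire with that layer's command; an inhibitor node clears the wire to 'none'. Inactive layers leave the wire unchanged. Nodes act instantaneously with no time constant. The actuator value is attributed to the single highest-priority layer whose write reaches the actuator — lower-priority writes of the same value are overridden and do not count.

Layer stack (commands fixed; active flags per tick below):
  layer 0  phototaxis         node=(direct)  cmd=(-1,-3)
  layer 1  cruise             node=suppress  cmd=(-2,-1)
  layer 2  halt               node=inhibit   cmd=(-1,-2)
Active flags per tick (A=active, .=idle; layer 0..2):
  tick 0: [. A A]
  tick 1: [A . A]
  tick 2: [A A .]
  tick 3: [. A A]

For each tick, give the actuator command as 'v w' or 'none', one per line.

tick 0:
  [0] phototaxis off; wire := none
  [1] cruise on (suppress); wire := (-2, -1)
  [2] halt on (inhibit); wire := none
  output none
tick 1:
  [0] phototaxis on; wire := (-1, -3)
  [1] cruise off; pass (-1, -3)
  [2] halt on (inhibit); wire := none
  output none
tick 2:
  [0] phototaxis on; wire := (-1, -3)
  [1] cruise on (suppress); wire := (-2, -1)
  [2] halt off; pass (-2, -1)
  output (-2, -1)
tick 3:
  [0] phototaxis off; wire := none
  [1] cruise on (suppress); wire := (-2, -1)
  [2] halt on (inhibit); wire := none
  output none

none
none
-2 -1
none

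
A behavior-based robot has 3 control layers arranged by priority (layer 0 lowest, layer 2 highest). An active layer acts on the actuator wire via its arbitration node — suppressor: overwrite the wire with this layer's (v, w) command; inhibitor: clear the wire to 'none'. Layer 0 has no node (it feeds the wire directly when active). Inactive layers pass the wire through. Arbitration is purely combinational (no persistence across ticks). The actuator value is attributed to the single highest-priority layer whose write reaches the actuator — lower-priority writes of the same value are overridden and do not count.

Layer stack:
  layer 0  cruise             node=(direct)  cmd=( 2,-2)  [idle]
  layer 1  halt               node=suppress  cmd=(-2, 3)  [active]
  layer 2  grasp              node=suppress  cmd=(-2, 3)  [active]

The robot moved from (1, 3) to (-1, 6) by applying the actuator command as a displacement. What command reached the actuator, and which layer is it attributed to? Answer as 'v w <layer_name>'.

displacement = (-1, 6) − (1, 3) = (-2, 3)
layer 0 (cruise) idle — none
layer 1 (halt) active — suppresses: (-2, 3)
layer 2 (grasp) active — suppresses: (-2, 3)
→ actuator (-2, 3) — from layer 2 (grasp)

-2 3 grasp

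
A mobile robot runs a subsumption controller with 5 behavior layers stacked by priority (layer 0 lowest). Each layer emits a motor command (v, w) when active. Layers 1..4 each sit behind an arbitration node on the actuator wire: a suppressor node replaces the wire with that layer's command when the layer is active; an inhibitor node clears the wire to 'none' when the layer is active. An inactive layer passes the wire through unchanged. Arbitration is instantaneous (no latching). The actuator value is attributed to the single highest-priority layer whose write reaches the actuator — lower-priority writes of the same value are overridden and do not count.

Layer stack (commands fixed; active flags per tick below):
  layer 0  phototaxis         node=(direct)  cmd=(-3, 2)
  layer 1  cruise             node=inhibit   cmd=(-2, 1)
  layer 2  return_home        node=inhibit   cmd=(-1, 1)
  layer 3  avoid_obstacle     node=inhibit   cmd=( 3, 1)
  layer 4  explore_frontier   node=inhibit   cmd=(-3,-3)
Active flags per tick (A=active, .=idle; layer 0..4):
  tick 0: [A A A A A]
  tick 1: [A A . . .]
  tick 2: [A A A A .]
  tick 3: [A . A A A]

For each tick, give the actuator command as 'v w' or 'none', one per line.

tick 0:
  [0] phototaxis on; wire := (-3, 2)
  [1] cruise on (inhibit); wire := none
  [2] return_home on (inhibit); wire := none
  [3] avoid_obstacle on (inhibit); wire := none
  [4] explore_frontier on (inhibit); wire := none
  output none
tick 1:
  [0] phototaxis on; wire := (-3, 2)
  [1] cruise on (inhibit); wire := none
  [2] return_home off; pass none
  [3] avoid_obstacle off; pass none
  [4] explore_frontier off; pass none
  output none
tick 2:
  [0] phototaxis on; wire := (-3, 2)
  [1] cruise on (inhibit); wire := none
  [2] return_home on (inhibit); wire := none
  [3] avoid_obstacle on (inhibit); wire := none
  [4] explore_frontier off; pass none
  output none
tick 3:
  [0] phototaxis on; wire := (-3, 2)
  [1] cruise off; pass (-3, 2)
  [2] return_home on (inhibit); wire := none
  [3] avoid_obstacle on (inhibit); wire := none
  [4] explore_frontier on (inhibit); wire := none
  output none

none
none
none
none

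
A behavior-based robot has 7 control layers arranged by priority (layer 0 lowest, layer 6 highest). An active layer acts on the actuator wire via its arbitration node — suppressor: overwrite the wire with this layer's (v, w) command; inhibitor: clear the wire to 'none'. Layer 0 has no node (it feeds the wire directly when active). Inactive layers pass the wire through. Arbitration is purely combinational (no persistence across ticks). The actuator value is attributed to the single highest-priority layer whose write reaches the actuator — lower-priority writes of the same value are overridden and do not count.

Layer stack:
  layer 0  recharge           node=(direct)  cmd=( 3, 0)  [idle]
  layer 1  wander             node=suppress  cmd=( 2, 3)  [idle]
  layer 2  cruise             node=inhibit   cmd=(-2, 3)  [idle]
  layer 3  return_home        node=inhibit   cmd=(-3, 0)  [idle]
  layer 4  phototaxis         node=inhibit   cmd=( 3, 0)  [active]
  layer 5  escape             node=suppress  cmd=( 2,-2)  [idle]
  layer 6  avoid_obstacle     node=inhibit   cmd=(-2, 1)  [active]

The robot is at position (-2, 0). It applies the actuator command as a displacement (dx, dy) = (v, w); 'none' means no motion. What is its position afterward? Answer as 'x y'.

-2 0

L0 recharge: idle → wire = none
L1 wander: idle → wire stays none
L2 cruise: idle → wire stays none
L3 return_home: idle → wire stays none
L4 phototaxis: active, inhibitor → wire = none
L5 escape: idle → wire stays none
L6 avoid_obstacle: active, inhibitor → wire = none
actuator = none
position: (-2, 0) + none = (-2, 0)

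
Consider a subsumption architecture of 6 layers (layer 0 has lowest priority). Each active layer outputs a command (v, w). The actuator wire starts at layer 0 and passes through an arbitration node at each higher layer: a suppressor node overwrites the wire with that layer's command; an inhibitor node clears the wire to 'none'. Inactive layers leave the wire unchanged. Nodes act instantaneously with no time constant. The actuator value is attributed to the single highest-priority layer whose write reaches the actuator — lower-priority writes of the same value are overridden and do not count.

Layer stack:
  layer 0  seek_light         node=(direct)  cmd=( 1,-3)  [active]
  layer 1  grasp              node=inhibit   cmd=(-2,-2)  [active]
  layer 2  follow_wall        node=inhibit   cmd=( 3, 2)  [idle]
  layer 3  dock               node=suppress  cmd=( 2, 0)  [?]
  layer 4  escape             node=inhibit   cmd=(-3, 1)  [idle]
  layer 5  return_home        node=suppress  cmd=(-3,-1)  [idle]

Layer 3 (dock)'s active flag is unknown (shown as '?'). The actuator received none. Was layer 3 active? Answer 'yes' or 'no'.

no

If layer 3 is active=yes:
  actuator would be (2, 0)
If layer 3 is active=no:
  actuator would be none
Observed none, so layer 3 was idle.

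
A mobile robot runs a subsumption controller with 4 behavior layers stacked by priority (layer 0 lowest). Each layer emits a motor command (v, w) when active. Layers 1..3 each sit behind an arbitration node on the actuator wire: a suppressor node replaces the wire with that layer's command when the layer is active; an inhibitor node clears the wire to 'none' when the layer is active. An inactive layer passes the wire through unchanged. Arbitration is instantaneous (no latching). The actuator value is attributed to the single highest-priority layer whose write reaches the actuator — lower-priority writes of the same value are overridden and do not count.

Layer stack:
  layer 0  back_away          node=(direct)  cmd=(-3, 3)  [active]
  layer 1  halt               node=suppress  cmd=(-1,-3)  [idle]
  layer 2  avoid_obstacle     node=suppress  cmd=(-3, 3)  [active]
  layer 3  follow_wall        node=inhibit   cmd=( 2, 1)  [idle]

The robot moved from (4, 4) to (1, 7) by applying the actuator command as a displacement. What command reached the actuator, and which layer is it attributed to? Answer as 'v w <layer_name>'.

-3 3 avoid_obstacle

displacement = (1, 7) − (4, 4) = (-3, 3)
[0] back_away on; wire := (-3, 3)
[1] halt off; pass (-3, 3)
[2] avoid_obstacle on (suppress); wire := (-3, 3)
[3] follow_wall off; pass (-3, 3)
output (-3, 3) — from layer 2 (avoid_obstacle)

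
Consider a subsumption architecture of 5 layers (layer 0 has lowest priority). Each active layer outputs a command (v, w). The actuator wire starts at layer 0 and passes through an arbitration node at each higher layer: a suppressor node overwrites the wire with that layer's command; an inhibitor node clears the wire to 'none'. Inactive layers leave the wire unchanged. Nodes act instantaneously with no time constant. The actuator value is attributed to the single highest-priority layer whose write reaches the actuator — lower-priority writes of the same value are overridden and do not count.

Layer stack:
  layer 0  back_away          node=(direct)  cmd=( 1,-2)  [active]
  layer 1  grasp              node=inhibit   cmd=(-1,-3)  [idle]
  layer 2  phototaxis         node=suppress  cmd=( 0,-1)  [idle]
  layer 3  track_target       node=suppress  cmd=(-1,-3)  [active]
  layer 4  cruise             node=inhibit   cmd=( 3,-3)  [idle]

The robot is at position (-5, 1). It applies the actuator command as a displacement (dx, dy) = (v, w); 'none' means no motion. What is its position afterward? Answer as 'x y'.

[0] back_away on; wire := (1, -2)
[1] grasp off; pass (1, -2)
[2] phototaxis off; pass (1, -2)
[3] track_target on (suppress); wire := (-1, -3)
[4] cruise off; pass (-1, -3)
output (-1, -3)
position: (-5, 1) + (-1, -3) = (-6, -2)

-6 -2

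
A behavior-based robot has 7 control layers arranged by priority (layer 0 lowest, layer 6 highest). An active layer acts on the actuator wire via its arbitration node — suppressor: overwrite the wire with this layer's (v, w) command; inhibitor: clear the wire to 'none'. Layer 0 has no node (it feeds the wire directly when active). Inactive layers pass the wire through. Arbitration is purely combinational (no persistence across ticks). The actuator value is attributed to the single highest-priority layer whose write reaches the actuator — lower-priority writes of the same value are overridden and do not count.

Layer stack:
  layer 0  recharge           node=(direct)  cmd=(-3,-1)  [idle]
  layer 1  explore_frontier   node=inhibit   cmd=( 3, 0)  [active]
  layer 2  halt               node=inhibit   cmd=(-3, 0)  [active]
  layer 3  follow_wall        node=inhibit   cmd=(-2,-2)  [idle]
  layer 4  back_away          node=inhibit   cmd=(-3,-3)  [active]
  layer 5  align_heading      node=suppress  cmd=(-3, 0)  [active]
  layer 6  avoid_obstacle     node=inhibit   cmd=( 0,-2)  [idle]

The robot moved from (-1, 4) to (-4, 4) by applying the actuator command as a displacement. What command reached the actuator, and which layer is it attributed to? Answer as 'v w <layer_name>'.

-3 0 align_heading

displacement = (-4, 4) − (-1, 4) = (-3, 0)
[0] recharge off; wire := none
[1] explore_frontier on (inhibit); wire := none
[2] halt on (inhibit); wire := none
[3] follow_wall off; pass none
[4] back_away on (inhibit); wire := none
[5] align_heading on (suppress); wire := (-3, 0)
[6] avoid_obstacle off; pass (-3, 0)
output (-3, 0) — from layer 5 (align_heading)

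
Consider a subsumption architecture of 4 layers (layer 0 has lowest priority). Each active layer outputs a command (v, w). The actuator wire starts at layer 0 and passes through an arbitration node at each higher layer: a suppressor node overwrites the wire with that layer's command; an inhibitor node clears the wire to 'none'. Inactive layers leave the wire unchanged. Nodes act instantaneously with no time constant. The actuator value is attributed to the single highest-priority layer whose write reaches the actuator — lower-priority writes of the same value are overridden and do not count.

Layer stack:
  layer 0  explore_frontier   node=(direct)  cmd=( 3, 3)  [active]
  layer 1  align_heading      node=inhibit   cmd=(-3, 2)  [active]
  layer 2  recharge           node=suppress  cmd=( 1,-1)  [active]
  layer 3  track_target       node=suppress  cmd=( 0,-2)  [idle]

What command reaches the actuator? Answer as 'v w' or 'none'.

1 -1

layer 0 (explore_frontier) active — direct: (3, 3)
layer 1 (align_heading) active — inhibits: none
layer 2 (recharge) active — suppresses: (1, -1)
layer 3 (track_target) idle — unchanged: (1, -1)
→ actuator (1, -1)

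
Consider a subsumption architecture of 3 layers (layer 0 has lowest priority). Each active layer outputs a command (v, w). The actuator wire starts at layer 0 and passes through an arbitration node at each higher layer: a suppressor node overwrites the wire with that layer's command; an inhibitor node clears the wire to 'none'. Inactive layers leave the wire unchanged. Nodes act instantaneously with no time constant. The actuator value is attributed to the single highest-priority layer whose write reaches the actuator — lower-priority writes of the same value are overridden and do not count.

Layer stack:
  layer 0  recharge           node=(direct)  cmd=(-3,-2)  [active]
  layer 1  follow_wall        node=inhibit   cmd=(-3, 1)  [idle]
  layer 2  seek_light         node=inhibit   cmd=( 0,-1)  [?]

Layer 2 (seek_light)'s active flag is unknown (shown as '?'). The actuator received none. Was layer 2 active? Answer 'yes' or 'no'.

yes

If layer 2 is active=yes:
  actuator would be none
If layer 2 is active=no:
  actuator would be (-3, -2)
Observed none, so layer 2 was active.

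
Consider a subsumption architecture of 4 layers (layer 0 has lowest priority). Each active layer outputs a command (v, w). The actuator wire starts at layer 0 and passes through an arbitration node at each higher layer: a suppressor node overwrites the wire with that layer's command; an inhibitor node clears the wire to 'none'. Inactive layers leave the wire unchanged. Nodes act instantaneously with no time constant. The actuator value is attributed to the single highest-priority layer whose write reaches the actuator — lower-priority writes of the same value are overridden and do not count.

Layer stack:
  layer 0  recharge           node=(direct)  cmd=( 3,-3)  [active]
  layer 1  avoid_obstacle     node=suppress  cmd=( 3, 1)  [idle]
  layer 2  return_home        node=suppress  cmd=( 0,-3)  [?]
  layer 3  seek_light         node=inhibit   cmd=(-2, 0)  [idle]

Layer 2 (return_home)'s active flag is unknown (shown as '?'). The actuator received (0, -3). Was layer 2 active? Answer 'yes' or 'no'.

yes

If layer 2 is active=yes:
  actuator would be (0, -3)
If layer 2 is active=no:
  actuator would be (3, -3)
Observed (0, -3), so layer 2 was active.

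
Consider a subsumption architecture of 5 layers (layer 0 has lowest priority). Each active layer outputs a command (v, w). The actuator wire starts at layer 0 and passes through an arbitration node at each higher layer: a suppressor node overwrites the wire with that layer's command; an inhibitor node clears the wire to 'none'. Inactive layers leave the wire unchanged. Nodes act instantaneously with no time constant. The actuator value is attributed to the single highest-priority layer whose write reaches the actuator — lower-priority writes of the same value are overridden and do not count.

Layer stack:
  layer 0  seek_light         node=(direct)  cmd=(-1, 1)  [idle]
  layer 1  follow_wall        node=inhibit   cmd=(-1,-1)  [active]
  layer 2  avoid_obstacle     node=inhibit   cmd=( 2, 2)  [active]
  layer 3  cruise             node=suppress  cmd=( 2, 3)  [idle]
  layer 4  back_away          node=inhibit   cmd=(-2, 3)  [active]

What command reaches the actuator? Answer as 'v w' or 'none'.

none

[0] seek_light off; wire := none
[1] follow_wall on (inhibit); wire := none
[2] avoid_obstacle on (inhibit); wire := none
[3] cruise off; pass none
[4] back_away on (inhibit); wire := none
output none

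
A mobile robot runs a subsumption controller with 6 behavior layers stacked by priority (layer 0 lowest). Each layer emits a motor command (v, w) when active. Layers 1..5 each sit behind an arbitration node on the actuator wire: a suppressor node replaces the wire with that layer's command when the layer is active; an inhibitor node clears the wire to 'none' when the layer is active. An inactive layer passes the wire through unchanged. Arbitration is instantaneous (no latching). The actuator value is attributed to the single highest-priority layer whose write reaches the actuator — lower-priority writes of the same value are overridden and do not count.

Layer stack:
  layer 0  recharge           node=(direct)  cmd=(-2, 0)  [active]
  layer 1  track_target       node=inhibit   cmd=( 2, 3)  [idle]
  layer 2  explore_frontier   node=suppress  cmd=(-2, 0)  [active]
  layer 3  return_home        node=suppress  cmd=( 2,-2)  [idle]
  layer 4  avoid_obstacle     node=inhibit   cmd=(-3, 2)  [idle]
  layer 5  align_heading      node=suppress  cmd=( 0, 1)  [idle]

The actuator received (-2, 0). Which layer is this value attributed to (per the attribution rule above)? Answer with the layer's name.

L0 recharge: active, feeds wire = (-2, 0)
L1 track_target: idle → wire stays (-2, 0)
L2 explore_frontier: active, suppressor → wire = (-2, 0)
L3 return_home: idle → wire stays (-2, 0)
L4 avoid_obstacle: idle → wire stays (-2, 0)
L5 align_heading: idle → wire stays (-2, 0)
actuator = (-2, 0)
last writer: layer 2 = explore_frontier

explore_frontier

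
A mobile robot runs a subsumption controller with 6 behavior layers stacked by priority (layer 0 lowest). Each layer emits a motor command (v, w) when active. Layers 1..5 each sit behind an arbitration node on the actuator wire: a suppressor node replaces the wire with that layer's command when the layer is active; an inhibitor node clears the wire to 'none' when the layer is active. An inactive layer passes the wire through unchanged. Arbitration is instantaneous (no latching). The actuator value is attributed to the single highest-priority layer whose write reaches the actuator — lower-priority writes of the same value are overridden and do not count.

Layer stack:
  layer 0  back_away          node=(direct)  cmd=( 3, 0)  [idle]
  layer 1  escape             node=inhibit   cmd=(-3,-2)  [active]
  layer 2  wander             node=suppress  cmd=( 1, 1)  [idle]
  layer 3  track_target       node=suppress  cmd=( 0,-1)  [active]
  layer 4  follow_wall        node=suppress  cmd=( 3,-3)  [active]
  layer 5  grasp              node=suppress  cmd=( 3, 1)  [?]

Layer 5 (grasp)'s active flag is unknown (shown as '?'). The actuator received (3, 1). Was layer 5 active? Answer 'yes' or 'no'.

yes

If layer 5 is active=yes:
  actuator would be (3, 1)
If layer 5 is active=no:
  actuator would be (3, -3)
Observed (3, 1), so layer 5 was active.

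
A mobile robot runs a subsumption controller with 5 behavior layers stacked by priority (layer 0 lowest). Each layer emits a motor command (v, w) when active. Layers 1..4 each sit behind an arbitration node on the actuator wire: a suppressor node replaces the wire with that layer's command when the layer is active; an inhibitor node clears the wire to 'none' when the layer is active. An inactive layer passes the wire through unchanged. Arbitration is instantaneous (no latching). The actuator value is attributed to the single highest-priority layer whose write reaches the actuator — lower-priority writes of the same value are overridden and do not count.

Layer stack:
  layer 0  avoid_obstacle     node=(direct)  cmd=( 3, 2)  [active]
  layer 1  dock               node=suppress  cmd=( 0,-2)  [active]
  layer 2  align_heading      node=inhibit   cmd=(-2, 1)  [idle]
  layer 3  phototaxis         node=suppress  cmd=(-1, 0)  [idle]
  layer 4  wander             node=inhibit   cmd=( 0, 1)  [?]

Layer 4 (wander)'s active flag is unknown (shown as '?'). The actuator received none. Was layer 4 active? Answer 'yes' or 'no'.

If layer 4 is active=yes:
  actuator would be none
If layer 4 is active=no:
  actuator would be (0, -2)
Observed none, so layer 4 was active.

yes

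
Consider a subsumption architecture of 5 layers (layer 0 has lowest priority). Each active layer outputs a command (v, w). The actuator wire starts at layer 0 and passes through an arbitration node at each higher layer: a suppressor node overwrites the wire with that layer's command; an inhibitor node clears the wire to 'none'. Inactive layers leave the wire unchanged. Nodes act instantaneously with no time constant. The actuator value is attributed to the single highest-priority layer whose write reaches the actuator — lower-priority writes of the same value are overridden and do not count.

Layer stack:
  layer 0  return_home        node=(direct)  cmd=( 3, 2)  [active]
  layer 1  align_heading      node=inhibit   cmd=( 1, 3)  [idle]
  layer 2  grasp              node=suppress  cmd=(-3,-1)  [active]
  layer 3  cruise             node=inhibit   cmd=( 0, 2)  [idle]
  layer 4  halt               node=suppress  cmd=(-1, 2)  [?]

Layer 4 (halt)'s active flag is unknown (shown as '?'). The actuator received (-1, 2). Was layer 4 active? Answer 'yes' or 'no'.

yes

If layer 4 is active=yes:
  actuator would be (-1, 2)
If layer 4 is active=no:
  actuator would be (-3, -1)
Observed (-1, 2), so layer 4 was active.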